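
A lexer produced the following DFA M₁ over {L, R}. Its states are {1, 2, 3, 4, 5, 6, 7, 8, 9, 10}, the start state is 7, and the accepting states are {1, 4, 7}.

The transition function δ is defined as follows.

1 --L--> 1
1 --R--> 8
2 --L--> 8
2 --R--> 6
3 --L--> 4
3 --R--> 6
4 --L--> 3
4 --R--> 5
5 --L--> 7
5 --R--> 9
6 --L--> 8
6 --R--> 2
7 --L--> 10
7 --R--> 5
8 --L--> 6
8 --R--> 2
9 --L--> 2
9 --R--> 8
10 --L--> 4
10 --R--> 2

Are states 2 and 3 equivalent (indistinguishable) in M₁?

States {1} cannot be reached from the start state, so discard them.
Start with accepting vs non-accepting: {4,7} | {2,3,5,6,8,9,10}.
Refine {2,3,5,6,8,9,10} on symbol L: members go to different blocks, giving {2,6,8,9} and {3,5,10}.
No further refinement is possible. Final partition (3 blocks): {4,7} | {2,6,8,9} | {3,5,10}.
2 and 3 end up in different blocks, so they are distinguishable. For instance, the string 'L' is accepted from only 3.

No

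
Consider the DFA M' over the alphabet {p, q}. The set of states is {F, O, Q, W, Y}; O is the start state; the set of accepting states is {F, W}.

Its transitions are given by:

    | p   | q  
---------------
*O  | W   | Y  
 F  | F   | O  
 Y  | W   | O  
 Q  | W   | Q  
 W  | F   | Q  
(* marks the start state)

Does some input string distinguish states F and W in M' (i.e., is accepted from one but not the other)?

Every state is reachable, so we keep all 5.
Start with accepting vs non-accepting: {F,W} | {O,Q,Y}.
No further refinement is possible. Final partition (2 blocks): {F,W} | {O,Q,Y}.
F and W lie in the same block of the stable partition, so they are equivalent — no string distinguishes them.

No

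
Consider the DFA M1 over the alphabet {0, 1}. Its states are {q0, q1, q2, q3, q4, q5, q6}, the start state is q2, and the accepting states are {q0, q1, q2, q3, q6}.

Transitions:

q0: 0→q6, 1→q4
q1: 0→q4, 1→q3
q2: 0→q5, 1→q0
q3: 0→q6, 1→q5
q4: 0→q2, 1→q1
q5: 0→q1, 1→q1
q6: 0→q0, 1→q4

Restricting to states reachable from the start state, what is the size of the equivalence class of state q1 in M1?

All states are reachable from the start state.
Initial partition by acceptance: {q0,q1,q2,q3,q6} | {q4,q5}.
Split {q0,q1,q2,q3,q6} by δ(·,0) → {q0,q3,q6} and {q1,q2}.
The partition is now stable with 3 blocks: {q0,q3,q6} | {q4,q5} | {q1,q2}.
The equivalence class containing q1 is {q1,q2}, of size 2.

2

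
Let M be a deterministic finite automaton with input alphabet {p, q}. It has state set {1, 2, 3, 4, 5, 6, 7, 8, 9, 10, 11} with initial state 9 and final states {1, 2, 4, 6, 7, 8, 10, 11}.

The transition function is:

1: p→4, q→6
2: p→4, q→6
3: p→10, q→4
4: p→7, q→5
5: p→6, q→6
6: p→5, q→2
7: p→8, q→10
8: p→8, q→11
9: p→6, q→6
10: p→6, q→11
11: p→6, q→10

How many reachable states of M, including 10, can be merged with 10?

2

First remove the unreachable states {1,3}; 9 states remain.
Initial partition by acceptance: {2,4,6,7,8,10,11} | {5,9}.
On input p, block {2,4,6,7,8,10,11} splits into {2,4,7,8,10,11} and {6}.
On input p, block {2,4,7,8,10,11} splits into {2,4,7,8} and {10,11}.
On input q, block {2,4,7,8} splits into {7,8} and {2} and {4}.
The partition is now stable with 6 blocks: {7,8} | {5,9} | {6} | {10,11} | {2} | {4}.
The equivalence class containing 10 is {10,11}, of size 2.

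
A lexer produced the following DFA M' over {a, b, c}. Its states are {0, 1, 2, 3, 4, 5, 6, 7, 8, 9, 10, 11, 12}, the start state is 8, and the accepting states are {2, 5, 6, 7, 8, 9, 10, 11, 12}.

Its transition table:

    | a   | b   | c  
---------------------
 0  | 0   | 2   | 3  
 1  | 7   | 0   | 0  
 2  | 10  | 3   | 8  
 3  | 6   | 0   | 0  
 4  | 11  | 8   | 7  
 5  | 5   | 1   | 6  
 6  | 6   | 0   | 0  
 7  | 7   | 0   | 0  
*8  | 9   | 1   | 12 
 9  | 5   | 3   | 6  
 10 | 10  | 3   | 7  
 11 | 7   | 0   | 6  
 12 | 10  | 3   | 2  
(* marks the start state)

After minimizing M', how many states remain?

Reachable states from the start: {0,1,2,3,5,6,7,8,9,10,12}. Unreachable: {4,11} — drop them.
Initial partition by acceptance: {2,5,6,7,8,9,10,12} | {0,1,3}.
On input c, block {2,5,6,7,8,9,10,12} splits into {2,5,8,9,10,12} and {6,7}.
Refine {2,5,8,9,10,12} on symbol c: members go to different blocks, giving {2,8,12} and {5,9,10}.
Refine {0,1,3} on symbol a: members go to different blocks, giving {1,3} and {0}.
Stable partition: {2,8,12} | {1,3} | {6,7} | {5,9,10} | {0} — 5 equivalence classes.

5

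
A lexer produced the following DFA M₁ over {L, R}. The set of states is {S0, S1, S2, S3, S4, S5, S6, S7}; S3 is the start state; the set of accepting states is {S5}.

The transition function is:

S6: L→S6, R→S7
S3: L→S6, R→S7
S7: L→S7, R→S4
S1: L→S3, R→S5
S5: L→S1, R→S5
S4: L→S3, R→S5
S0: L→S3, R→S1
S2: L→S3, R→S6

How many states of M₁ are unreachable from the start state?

2

No path from S3 leads to S0, S2; the other 6 states are all reachable.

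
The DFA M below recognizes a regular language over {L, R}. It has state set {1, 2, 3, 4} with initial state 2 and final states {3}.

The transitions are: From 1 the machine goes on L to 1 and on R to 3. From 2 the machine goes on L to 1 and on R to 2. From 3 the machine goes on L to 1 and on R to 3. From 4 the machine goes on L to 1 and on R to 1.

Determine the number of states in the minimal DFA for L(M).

First remove the unreachable states {4}; 3 states remain.
P0 = {3} | {1,2}.
Refine {1,2} on symbol R: members go to different blocks, giving {1} and {2}.
Stable partition: {3} | {1} | {2} — 3 equivalence classes.

3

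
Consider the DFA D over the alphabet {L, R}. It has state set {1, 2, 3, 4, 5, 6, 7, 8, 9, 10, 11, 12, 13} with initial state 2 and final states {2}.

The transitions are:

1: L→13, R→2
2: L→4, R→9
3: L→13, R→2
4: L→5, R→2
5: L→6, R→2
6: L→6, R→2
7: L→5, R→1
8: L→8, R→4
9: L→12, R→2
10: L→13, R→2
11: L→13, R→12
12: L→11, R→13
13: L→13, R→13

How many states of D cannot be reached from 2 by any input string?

5

BFS from 2 reaches {2, 4, 5, 6, 9, 11, 12, 13}; the 5 state(s) 1, 3, 7, 8, 10 are never visited.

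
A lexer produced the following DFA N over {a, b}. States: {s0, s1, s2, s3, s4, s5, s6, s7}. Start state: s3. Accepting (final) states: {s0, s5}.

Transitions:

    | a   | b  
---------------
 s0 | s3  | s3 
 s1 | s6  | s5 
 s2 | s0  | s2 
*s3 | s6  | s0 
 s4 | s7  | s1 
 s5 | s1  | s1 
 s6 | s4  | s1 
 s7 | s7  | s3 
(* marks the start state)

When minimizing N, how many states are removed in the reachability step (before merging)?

Starting at s3 and following transitions, the reachable set is {s0, s1, s3, s4, s5, s6, s7}. That leaves s2 unreachable — 1 in total.

1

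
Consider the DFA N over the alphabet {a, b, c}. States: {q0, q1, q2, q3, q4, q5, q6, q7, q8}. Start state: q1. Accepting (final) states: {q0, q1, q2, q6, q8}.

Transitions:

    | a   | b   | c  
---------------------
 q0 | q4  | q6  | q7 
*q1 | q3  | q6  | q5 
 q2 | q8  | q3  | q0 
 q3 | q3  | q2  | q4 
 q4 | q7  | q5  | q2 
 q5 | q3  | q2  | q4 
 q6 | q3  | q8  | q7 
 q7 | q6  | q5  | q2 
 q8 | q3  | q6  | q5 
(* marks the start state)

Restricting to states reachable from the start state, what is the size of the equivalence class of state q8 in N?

2

Every state is reachable, so we keep all 9.
Initial partition by acceptance: {q0,q1,q2,q6,q8} | {q3,q4,q5,q7}.
Refine {q0,q1,q2,q6,q8} on symbol a: members go to different blocks, giving {q0,q1,q6,q8} and {q2}.
On input a, block {q3,q4,q5,q7} splits into {q3,q4,q5} and {q7}.
Split {q0,q1,q6,q8} by δ(·,c) → {q0,q6} and {q1,q8}.
Split {q0,q6} by δ(·,b) → {q0} and {q6}.
On input a, block {q3,q4,q5} splits into {q3,q5} and {q4}.
No further refinement is possible. Final partition (7 blocks): {q0} | {q3,q5} | {q2} | {q7} | {q1,q8} | {q6} | {q4}.
State q8 belongs to the block {q1,q8}, which has 2 states.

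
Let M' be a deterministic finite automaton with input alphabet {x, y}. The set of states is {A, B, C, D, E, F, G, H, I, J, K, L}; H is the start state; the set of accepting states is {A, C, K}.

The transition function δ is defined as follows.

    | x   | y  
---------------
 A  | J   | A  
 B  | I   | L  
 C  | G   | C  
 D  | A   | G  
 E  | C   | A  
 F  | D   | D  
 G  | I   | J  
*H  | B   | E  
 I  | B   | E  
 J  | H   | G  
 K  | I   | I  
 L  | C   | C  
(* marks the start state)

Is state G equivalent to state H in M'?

No

States {D,F,K} cannot be reached from the start state, so discard them.
P0 = {A,C} | {B,E,G,H,I,J,L}.
Refine {B,E,G,H,I,J,L} on symbol x: members go to different blocks, giving {B,G,H,I,J} and {E,L}.
On input y, block {B,G,H,I,J} splits into {B,H,I} and {G,J}.
No further refinement is possible. Final partition (4 blocks): {A,C} | {B,H,I} | {E,L} | {G,J}.
G and H end up in different blocks, so they are distinguishable. For instance, the string 'yx' is accepted from only H.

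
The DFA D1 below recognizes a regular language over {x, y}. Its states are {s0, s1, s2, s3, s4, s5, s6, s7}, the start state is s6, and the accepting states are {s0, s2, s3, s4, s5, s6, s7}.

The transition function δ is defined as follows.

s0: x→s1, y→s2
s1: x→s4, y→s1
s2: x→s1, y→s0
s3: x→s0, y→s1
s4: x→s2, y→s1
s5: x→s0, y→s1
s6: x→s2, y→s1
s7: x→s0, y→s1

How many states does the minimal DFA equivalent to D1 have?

First remove the unreachable states {s3,s5,s7}; 5 states remain.
Initial partition by acceptance: {s0,s2,s4,s6} | {s1}.
Refine {s0,s2,s4,s6} on symbol x: members go to different blocks, giving {s0,s2} and {s4,s6}.
Stable partition: {s0,s2} | {s1} | {s4,s6} — 3 equivalence classes.

3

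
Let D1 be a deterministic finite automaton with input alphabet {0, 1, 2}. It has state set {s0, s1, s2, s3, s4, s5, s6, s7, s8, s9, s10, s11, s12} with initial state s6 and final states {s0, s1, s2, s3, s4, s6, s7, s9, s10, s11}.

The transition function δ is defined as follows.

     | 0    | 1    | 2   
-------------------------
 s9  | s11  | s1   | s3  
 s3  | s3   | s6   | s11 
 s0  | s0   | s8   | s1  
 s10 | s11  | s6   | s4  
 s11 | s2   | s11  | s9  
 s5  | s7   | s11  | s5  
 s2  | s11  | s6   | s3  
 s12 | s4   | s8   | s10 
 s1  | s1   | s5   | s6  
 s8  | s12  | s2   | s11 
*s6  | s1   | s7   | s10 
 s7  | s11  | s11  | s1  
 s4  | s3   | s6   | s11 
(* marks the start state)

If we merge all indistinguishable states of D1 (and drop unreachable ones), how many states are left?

8

States {s0,s8,s12} cannot be reached from the start state, so discard them.
P0 = {s1,s2,s3,s4,s6,s7,s9,s10,s11} | {s5}.
Split {s1,s2,s3,s4,s6,s7,s9,s10,s11} by δ(·,1) → {s2,s3,s4,s6,s7,s9,s10,s11} and {s1}.
Refine {s2,s3,s4,s6,s7,s9,s10,s11} on symbol 0: members go to different blocks, giving {s2,s3,s4,s7,s9,s10,s11} and {s6}.
Refine {s2,s3,s4,s7,s9,s10,s11} on symbol 1: members go to different blocks, giving {s2,s3,s4,s10} and {s7,s11} and {s9}.
On input 0, block {s2,s3,s4,s10} splits into {s2,s10} and {s3,s4}.
Split {s7,s11} by δ(·,0) → {s7} and {s11}.
Stable partition: {s2,s10} | {s5} | {s1} | {s6} | {s7} | {s9} | {s3,s4} | {s11} — 8 equivalence classes.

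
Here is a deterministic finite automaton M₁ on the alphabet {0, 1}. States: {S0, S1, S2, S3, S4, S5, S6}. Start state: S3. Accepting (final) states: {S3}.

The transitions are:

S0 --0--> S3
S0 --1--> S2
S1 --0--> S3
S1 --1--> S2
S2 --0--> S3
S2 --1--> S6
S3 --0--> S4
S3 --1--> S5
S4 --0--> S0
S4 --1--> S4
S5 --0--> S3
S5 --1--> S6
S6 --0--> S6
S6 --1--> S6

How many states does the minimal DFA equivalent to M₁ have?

First remove the unreachable states {S1}; 6 states remain.
P0 = {S3} | {S0,S2,S4,S5,S6}.
On input 0, block {S0,S2,S4,S5,S6} splits into {S0,S2,S5} and {S4,S6}.
On input 1, block {S0,S2,S5} splits into {S2,S5} and {S0}.
Refine {S4,S6} on symbol 0: members go to different blocks, giving {S4} and {S6}.
The partition is now stable with 5 blocks: {S3} | {S2,S5} | {S4} | {S0} | {S6}.

5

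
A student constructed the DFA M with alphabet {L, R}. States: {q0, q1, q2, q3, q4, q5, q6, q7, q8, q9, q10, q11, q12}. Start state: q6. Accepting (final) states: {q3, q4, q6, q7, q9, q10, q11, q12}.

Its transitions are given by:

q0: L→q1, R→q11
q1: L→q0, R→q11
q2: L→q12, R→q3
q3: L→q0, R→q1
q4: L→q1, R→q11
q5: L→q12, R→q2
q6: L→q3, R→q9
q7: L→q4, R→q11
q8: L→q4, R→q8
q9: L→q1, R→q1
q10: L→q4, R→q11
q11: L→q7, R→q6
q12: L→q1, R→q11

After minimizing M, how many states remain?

6

States {q2,q5,q8,q10,q12} cannot be reached from the start state, so discard them.
Start with accepting vs non-accepting: {q3,q4,q6,q7,q9,q11} | {q0,q1}.
On input L, block {q3,q4,q6,q7,q9,q11} splits into {q3,q4,q9} and {q6,q7,q11}.
On input R, block {q3,q4,q9} splits into {q3,q9} and {q4}.
On input L, block {q6,q7,q11} splits into {q6} and {q7} and {q11}.
The partition is now stable with 6 blocks: {q3,q9} | {q0,q1} | {q6} | {q4} | {q7} | {q11}.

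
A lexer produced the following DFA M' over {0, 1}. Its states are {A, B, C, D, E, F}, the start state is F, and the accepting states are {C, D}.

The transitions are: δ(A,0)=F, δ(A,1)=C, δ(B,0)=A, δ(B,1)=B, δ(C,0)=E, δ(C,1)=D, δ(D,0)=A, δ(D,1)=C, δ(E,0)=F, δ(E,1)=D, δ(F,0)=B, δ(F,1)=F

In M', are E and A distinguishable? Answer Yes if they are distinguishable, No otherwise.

All states are reachable from the start state.
Start with accepting vs non-accepting: {C,D} | {A,B,E,F}.
Split {A,B,E,F} by δ(·,1) → {A,E} and {B,F}.
On input 0, block {B,F} splits into {B} and {F}.
No further refinement is possible. Final partition (4 blocks): {C,D} | {A,E} | {B} | {F}.
E and A lie in the same block of the stable partition, so they are equivalent — no string distinguishes them.

No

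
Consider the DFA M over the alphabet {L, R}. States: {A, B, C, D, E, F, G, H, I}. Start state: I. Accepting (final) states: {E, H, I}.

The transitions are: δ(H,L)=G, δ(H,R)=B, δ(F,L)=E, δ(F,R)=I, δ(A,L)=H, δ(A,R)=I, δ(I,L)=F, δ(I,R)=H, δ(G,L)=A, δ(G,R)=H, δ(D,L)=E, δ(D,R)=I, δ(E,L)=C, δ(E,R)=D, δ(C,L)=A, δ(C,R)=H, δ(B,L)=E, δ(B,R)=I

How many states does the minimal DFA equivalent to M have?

4

P0 = {E,H,I} | {A,B,C,D,F,G}.
On input R, block {E,H,I} splits into {E,H} and {I}.
On input L, block {A,B,C,D,F,G} splits into {A,B,D,F} and {C,G}.
Stable partition: {E,H} | {A,B,D,F} | {I} | {C,G} — 4 equivalence classes.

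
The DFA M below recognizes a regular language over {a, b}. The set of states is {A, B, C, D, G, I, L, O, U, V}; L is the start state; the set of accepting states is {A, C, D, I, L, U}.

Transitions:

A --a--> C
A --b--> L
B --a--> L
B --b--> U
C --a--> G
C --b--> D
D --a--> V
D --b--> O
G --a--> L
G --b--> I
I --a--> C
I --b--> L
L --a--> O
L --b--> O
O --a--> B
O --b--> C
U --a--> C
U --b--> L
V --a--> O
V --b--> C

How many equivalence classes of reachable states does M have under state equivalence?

7

Reachable states from the start: {B,C,D,G,I,L,O,U,V}. Unreachable: {A} — drop them.
P0 = {C,D,I,L,U} | {B,G,O,V}.
Refine {C,D,I,L,U} on symbol a: members go to different blocks, giving {C,D,L} and {I,U}.
Split {C,D,L} by δ(·,b) → {D,L} and {C}.
Split {B,G,O,V} by δ(·,a) → {O,V} and {B,G}.
Refine {O,V} on symbol a: members go to different blocks, giving {O} and {V}.
On input a, block {D,L} splits into {L} and {D}.
No further refinement is possible. Final partition (7 blocks): {L} | {O} | {I,U} | {C} | {B,G} | {V} | {D}.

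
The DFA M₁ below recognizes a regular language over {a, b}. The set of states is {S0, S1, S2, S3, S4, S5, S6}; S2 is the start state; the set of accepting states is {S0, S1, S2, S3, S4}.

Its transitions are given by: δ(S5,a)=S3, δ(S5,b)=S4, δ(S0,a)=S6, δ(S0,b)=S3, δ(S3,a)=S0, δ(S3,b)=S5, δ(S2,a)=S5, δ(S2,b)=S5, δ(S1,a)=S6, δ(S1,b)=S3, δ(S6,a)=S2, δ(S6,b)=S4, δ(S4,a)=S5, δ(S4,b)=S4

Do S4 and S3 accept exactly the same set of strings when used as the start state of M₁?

Reachable states from the start: {S0,S2,S3,S4,S5,S6}. Unreachable: {S1} — drop them.
P0 = {S0,S2,S3,S4} | {S5,S6}.
Refine {S0,S2,S3,S4} on symbol a: members go to different blocks, giving {S0,S2,S4} and {S3}.
Split {S0,S2,S4} by δ(·,b) → {S0} and {S2} and {S4}.
Refine {S5,S6} on symbol a: members go to different blocks, giving {S5} and {S6}.
No further refinement is possible. Final partition (6 blocks): {S0} | {S5} | {S3} | {S2} | {S4} | {S6}.
S4 and S3 end up in different blocks, so they are distinguishable. For instance, the string 'a' is accepted from only S3.

No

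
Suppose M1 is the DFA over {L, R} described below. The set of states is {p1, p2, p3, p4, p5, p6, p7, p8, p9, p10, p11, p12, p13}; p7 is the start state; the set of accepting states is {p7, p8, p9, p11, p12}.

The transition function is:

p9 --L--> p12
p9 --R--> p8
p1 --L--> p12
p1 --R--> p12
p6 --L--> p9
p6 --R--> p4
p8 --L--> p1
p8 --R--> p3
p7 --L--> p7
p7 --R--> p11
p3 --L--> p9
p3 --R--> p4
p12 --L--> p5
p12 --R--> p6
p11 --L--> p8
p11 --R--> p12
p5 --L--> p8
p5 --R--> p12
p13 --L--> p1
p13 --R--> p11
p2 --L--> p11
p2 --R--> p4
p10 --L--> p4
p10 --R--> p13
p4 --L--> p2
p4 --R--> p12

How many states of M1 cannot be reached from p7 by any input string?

Starting at p7 and following transitions, the reachable set is {p1, p2, p3, p4, p5, p6, p7, p8, p9, p11, p12}. That leaves p10, p13 unreachable — 2 in total.

2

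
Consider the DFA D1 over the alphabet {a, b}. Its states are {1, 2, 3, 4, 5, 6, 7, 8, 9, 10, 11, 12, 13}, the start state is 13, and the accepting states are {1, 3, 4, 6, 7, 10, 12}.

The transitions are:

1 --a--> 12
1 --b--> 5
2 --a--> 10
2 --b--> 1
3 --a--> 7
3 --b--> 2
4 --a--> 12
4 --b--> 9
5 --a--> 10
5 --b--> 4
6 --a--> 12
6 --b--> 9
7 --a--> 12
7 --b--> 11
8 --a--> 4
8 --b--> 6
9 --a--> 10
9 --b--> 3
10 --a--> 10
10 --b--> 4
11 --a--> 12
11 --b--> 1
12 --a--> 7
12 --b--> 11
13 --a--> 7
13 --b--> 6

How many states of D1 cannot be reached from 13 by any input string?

1

BFS from 13 reaches {1, 2, 3, 4, 5, 6, 7, 9, 10, 11, 12, 13}; the 1 state(s) 8 are never visited.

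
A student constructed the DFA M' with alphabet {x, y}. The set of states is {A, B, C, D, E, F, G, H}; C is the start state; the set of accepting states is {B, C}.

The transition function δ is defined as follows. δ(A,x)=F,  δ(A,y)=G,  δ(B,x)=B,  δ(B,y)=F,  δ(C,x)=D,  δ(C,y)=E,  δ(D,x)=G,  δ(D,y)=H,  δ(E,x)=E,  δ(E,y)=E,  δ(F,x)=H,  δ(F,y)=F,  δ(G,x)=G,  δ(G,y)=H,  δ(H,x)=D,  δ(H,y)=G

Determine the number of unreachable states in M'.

BFS from C reaches {C, D, E, G, H}; the 3 state(s) A, B, F are never visited.

3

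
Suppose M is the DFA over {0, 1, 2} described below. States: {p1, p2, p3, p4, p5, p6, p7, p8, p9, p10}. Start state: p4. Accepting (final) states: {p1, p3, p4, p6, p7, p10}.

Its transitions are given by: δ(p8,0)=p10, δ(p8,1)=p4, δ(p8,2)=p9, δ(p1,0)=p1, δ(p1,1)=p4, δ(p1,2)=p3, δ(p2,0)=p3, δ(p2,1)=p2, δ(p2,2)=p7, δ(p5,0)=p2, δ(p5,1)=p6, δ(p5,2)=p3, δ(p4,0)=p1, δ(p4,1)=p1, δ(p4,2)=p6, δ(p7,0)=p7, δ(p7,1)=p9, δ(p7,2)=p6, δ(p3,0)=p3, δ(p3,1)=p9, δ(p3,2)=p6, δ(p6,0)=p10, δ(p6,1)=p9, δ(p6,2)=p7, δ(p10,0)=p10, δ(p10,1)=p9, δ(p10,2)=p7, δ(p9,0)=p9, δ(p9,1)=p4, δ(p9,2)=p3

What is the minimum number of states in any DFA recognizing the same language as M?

3

Reachable states from the start: {p1,p3,p4,p6,p7,p9,p10}. Unreachable: {p2,p5,p8} — drop them.
Start with accepting vs non-accepting: {p1,p3,p4,p6,p7,p10} | {p9}.
Split {p1,p3,p4,p6,p7,p10} by δ(·,1) → {p3,p6,p7,p10} and {p1,p4}.
The partition is now stable with 3 blocks: {p3,p6,p7,p10} | {p9} | {p1,p4}.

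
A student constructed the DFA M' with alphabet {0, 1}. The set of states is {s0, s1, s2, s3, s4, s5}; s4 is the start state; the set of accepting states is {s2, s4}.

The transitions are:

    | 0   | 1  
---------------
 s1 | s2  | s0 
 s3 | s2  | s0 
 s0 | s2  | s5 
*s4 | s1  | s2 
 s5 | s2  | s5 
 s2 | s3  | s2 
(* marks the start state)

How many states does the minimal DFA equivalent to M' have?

All states are reachable from the start state.
P0 = {s2,s4} | {s0,s1,s3,s5}.
The partition is now stable with 2 blocks: {s2,s4} | {s0,s1,s3,s5}.

2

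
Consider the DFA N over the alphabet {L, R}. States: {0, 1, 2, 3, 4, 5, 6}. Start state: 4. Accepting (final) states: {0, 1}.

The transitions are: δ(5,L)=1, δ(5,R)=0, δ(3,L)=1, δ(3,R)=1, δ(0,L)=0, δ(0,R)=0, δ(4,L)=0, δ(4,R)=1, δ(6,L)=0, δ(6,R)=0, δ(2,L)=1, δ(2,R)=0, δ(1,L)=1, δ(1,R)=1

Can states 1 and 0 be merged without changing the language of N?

First remove the unreachable states {2,3,5,6}; 3 states remain.
P0 = {0,1} | {4}.
Stable partition: {0,1} | {4} — 2 equivalence classes.
1 and 0 lie in the same block of the stable partition, so they are equivalent — no string distinguishes them.

Yes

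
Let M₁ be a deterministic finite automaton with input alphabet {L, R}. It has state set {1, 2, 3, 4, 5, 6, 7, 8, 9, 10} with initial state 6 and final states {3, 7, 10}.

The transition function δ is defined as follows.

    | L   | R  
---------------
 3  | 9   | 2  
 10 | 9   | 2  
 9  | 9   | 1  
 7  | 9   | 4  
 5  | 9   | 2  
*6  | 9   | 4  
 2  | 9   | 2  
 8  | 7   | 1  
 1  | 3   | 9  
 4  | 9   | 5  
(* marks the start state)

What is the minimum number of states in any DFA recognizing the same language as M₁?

States {7,8,10} cannot be reached from the start state, so discard them.
Initial partition by acceptance: {3} | {1,2,4,5,6,9}.
On input L, block {1,2,4,5,6,9} splits into {2,4,5,6,9} and {1}.
Refine {2,4,5,6,9} on symbol R: members go to different blocks, giving {2,4,5,6} and {9}.
The partition is now stable with 4 blocks: {3} | {2,4,5,6} | {1} | {9}.

4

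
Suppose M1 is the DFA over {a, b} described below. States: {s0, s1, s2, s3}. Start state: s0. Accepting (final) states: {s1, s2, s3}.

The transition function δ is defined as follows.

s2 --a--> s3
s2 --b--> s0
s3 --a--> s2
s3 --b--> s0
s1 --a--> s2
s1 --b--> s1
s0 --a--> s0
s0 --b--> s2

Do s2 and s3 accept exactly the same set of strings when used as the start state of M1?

Yes

States {s1} cannot be reached from the start state, so discard them.
Start with accepting vs non-accepting: {s2,s3} | {s0}.
No further refinement is possible. Final partition (2 blocks): {s2,s3} | {s0}.
s2 and s3 lie in the same block of the stable partition, so they are equivalent — no string distinguishes them.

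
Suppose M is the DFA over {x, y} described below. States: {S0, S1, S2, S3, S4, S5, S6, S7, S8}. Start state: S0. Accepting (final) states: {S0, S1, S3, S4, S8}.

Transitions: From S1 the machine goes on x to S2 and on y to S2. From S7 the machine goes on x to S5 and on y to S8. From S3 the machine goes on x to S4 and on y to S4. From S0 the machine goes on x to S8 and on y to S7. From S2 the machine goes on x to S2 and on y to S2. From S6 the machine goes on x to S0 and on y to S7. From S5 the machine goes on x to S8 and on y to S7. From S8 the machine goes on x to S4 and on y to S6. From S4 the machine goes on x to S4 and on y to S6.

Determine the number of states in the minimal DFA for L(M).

Reachable states from the start: {S0,S4,S5,S6,S7,S8}. Unreachable: {S1,S2,S3} — drop them.
P0 = {S0,S4,S8} | {S5,S6,S7}.
Split {S5,S6,S7} by δ(·,x) → {S5,S6} and {S7}.
On input y, block {S0,S4,S8} splits into {S4,S8} and {S0}.
On input x, block {S5,S6} splits into {S5} and {S6}.
The partition is now stable with 5 blocks: {S4,S8} | {S5} | {S7} | {S0} | {S6}.

5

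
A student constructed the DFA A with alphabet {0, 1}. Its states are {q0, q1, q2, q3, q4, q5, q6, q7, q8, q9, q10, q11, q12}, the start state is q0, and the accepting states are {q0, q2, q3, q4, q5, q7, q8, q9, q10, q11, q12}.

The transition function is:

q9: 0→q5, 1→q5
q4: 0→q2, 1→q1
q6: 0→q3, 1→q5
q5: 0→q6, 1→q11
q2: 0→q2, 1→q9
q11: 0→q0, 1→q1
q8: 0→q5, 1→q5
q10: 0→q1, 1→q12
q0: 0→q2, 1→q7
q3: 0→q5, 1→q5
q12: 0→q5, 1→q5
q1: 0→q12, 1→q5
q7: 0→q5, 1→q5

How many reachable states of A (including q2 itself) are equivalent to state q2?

2

First remove the unreachable states {q4,q8,q10}; 10 states remain.
P0 = {q0,q2,q3,q5,q7,q9,q11,q12} | {q1,q6}.
On input 0, block {q0,q2,q3,q5,q7,q9,q11,q12} splits into {q0,q2,q3,q7,q9,q11,q12} and {q5}.
On input 0, block {q0,q2,q3,q7,q9,q11,q12} splits into {q3,q7,q9,q12} and {q0,q2,q11}.
On input 1, block {q0,q2,q11} splits into {q0,q2} and {q11}.
Stable partition: {q3,q7,q9,q12} | {q1,q6} | {q5} | {q0,q2} | {q11} — 5 equivalence classes.
State q2 belongs to the block {q0,q2}, which has 2 states.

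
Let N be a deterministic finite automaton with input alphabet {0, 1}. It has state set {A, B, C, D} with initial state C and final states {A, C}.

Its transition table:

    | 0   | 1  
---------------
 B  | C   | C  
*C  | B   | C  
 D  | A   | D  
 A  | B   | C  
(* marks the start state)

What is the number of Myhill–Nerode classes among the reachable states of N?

2

States {A,D} cannot be reached from the start state, so discard them.
Start with accepting vs non-accepting: {C} | {B}.
No further refinement is possible. Final partition (2 blocks): {C} | {B}.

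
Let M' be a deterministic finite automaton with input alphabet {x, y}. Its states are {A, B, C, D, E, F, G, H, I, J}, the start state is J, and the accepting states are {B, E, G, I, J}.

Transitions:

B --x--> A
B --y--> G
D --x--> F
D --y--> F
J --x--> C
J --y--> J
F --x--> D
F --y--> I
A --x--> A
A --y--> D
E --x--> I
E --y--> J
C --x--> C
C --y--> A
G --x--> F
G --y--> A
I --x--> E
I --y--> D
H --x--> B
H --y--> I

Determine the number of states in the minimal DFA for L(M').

7

First remove the unreachable states {B,G,H}; 7 states remain.
Start with accepting vs non-accepting: {E,I,J} | {A,C,D,F}.
Split {E,I,J} by δ(·,x) → {E,I} and {J}.
Split {E,I} by δ(·,y) → {E} and {I}.
Split {A,C,D,F} by δ(·,y) → {A,C,D} and {F}.
Refine {A,C,D} on symbol x: members go to different blocks, giving {A,C} and {D}.
Split {A,C} by δ(·,y) → {A} and {C}.
No further refinement is possible. Final partition (7 blocks): {E} | {A} | {J} | {I} | {F} | {D} | {C}.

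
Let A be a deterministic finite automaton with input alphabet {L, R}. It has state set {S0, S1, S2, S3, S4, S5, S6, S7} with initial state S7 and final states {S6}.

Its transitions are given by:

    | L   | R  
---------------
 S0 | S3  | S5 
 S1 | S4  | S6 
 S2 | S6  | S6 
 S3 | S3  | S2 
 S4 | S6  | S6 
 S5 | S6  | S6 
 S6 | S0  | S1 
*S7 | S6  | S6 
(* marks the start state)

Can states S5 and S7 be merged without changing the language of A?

Initial partition by acceptance: {S6} | {S0,S1,S2,S3,S4,S5,S7}.
On input L, block {S0,S1,S2,S3,S4,S5,S7} splits into {S2,S4,S5,S7} and {S0,S1,S3}.
Refine {S0,S1,S3} on symbol L: members go to different blocks, giving {S0,S3} and {S1}.
No further refinement is possible. Final partition (4 blocks): {S6} | {S2,S4,S5,S7} | {S0,S3} | {S1}.
S5 and S7 lie in the same block of the stable partition, so they are equivalent — no string distinguishes them.

Yes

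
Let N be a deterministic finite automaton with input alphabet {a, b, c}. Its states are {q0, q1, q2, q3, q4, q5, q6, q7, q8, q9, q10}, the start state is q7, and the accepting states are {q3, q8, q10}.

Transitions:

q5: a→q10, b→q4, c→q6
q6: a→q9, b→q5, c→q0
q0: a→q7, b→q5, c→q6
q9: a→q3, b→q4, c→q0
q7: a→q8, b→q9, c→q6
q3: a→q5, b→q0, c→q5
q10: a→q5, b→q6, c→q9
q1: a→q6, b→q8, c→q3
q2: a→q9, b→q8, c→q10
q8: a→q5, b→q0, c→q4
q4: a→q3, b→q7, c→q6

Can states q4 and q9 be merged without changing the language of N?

Yes

States {q1,q2} cannot be reached from the start state, so discard them.
P0 = {q3,q8,q10} | {q0,q4,q5,q6,q7,q9}.
Split {q0,q4,q5,q6,q7,q9} by δ(·,a) → {q4,q5,q7,q9} and {q0,q6}.
The partition is now stable with 3 blocks: {q3,q8,q10} | {q4,q5,q7,q9} | {q0,q6}.
q4 and q9 lie in the same block of the stable partition, so they are equivalent — no string distinguishes them.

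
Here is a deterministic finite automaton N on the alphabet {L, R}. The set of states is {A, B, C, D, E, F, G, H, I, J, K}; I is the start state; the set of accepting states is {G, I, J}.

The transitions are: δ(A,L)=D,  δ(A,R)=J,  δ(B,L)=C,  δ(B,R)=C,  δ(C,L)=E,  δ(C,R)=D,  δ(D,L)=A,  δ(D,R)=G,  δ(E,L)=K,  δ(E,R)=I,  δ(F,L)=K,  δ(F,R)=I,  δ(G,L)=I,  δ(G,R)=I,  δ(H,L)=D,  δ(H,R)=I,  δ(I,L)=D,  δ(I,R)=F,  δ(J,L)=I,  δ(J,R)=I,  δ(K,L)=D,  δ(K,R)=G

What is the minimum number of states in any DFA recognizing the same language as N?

First remove the unreachable states {B,C,E,H}; 7 states remain.
Start with accepting vs non-accepting: {G,I,J} | {A,D,F,K}.
Refine {G,I,J} on symbol L: members go to different blocks, giving {G,J} and {I}.
Refine {A,D,F,K} on symbol R: members go to different blocks, giving {A,D,K} and {F}.
The partition is now stable with 4 blocks: {G,J} | {A,D,K} | {I} | {F}.

4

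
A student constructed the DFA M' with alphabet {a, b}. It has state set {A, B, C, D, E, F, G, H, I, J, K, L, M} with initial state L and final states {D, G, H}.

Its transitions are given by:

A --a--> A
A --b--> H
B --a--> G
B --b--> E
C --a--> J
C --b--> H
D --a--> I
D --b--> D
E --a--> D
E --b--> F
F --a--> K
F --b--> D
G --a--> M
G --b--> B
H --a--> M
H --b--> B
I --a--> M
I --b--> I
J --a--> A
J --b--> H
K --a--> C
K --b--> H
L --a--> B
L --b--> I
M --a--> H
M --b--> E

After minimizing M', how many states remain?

All states are reachable from the start state.
Initial partition by acceptance: {D,G,H} | {A,B,C,E,F,I,J,K,L,M}.
Split {D,G,H} by δ(·,b) → {G,H} and {D}.
On input a, block {A,B,C,E,F,I,J,K,L,M} splits into {A,C,F,I,J,K,L} and {B,M} and {E}.
Refine {A,C,F,I,J,K,L} on symbol a: members go to different blocks, giving {A,C,F,J,K} and {I,L}.
Refine {A,C,F,J,K} on symbol b: members go to different blocks, giving {A,C,J,K} and {F}.
Stable partition: {G,H} | {A,C,J,K} | {D} | {B,M} | {E} | {I,L} | {F} — 7 equivalence classes.

7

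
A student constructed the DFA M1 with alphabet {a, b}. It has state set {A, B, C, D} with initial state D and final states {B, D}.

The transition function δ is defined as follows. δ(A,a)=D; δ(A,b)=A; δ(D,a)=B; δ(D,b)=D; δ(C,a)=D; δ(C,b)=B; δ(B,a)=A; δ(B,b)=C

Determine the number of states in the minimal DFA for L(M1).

Initial partition by acceptance: {B,D} | {A,C}.
On input a, block {B,D} splits into {B} and {D}.
Refine {A,C} on symbol b: members go to different blocks, giving {A} and {C}.
Stable partition: {B} | {A} | {D} | {C} — 4 equivalence classes.

4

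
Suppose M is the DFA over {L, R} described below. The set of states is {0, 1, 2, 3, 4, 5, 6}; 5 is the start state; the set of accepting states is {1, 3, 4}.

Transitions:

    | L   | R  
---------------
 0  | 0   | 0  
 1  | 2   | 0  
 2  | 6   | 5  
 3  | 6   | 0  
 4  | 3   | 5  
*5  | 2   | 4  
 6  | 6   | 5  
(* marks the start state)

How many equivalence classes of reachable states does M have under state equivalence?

5

States {1} cannot be reached from the start state, so discard them.
P0 = {3,4} | {0,2,5,6}.
On input L, block {3,4} splits into {3} and {4}.
On input R, block {0,2,5,6} splits into {0,2,6} and {5}.
On input R, block {0,2,6} splits into {2,6} and {0}.
Stable partition: {3} | {2,6} | {4} | {5} | {0} — 5 equivalence classes.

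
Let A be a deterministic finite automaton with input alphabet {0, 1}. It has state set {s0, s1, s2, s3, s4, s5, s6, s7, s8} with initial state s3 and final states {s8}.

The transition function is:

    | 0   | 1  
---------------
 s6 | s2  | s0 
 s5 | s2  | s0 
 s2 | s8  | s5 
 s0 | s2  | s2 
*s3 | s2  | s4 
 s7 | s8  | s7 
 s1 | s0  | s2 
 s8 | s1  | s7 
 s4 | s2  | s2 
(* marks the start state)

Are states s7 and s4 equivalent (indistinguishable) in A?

Reachable states from the start: {s0,s1,s2,s3,s4,s5,s7,s8}. Unreachable: {s6} — drop them.
Initial partition by acceptance: {s8} | {s0,s1,s2,s3,s4,s5,s7}.
Refine {s0,s1,s2,s3,s4,s5,s7} on symbol 0: members go to different blocks, giving {s0,s1,s3,s4,s5} and {s2,s7}.
Split {s0,s1,s3,s4,s5} by δ(·,0) → {s0,s3,s4,s5} and {s1}.
Refine {s0,s3,s4,s5} on symbol 1: members go to different blocks, giving {s0,s4} and {s3,s5}.
Refine {s2,s7} on symbol 1: members go to different blocks, giving {s2} and {s7}.
The partition is now stable with 6 blocks: {s8} | {s0,s4} | {s2} | {s1} | {s3,s5} | {s7}.
s7 and s4 end up in different blocks, so they are distinguishable. For instance, the string '0' is accepted from only s7.

No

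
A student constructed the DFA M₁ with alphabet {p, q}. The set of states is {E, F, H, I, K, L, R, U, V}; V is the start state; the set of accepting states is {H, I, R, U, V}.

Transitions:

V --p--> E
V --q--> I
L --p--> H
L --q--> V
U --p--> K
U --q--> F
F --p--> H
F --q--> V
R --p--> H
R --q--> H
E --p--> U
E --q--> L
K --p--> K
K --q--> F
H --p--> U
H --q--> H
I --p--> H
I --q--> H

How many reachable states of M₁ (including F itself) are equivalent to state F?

2

States {R} cannot be reached from the start state, so discard them.
P0 = {H,I,U,V} | {E,F,K,L}.
On input p, block {H,I,U,V} splits into {U,V} and {H,I}.
Refine {U,V} on symbol q: members go to different blocks, giving {U} and {V}.
Refine {E,F,K,L} on symbol p: members go to different blocks, giving {F,L} and {K} and {E}.
Split {H,I} by δ(·,p) → {I} and {H}.
The partition is now stable with 7 blocks: {U} | {F,L} | {I} | {V} | {K} | {E} | {H}.
The equivalence class containing F is {F,L}, of size 2.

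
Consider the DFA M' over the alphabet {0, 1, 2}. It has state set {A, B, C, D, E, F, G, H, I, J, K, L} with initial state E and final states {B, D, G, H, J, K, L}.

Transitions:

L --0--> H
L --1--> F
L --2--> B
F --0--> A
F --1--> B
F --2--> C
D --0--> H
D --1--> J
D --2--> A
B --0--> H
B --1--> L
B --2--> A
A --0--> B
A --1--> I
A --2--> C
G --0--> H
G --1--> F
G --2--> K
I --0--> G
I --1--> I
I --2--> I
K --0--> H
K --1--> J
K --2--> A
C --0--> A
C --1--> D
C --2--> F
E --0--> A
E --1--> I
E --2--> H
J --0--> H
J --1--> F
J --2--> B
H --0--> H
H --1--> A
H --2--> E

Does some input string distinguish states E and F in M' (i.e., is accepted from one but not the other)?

Every state is reachable, so we keep all 12.
P0 = {B,D,G,H,J,K,L} | {A,C,E,F,I}.
Refine {B,D,G,H,J,K,L} on symbol 1: members go to different blocks, giving {G,H,J,L} and {B,D,K}.
Split {G,H,J,L} by δ(·,2) → {G,J,L} and {H}.
On input 0, block {A,C,E,F,I} splits into {C,E,F} and {A} and {I}.
Refine {C,E,F} on symbol 1: members go to different blocks, giving {C,F} and {E}.
No further refinement is possible. Final partition (7 blocks): {G,J,L} | {C,F} | {B,D,K} | {H} | {A} | {I} | {E}.
E and F end up in different blocks, so they are distinguishable. For instance, the string '1' is accepted from only F.

Yes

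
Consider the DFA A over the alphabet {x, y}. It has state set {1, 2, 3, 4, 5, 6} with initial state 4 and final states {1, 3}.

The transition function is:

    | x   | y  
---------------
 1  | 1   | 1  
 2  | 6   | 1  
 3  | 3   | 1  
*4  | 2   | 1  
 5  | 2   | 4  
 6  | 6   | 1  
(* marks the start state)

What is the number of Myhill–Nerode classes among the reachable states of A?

2

States {3,5} cannot be reached from the start state, so discard them.
Initial partition by acceptance: {1} | {2,4,6}.
Stable partition: {1} | {2,4,6} — 2 equivalence classes.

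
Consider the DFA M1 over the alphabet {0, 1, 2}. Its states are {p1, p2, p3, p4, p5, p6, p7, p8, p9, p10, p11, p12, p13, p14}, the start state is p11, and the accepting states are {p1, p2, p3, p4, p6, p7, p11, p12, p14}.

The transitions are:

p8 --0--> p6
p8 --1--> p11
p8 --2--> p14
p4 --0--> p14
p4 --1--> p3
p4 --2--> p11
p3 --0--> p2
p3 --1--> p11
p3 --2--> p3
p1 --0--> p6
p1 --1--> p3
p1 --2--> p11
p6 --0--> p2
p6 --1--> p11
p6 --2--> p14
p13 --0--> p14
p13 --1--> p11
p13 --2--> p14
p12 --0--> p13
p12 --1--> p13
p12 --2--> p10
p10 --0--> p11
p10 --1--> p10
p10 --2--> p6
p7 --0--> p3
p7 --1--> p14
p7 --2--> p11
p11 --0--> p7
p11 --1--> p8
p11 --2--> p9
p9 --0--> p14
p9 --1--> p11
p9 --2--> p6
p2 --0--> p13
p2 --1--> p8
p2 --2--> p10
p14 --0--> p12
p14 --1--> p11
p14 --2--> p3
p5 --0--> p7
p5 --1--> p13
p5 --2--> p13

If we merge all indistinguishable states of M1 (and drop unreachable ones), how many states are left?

Reachable states from the start: {p2,p3,p6,p7,p8,p9,p10,p11,p12,p13,p14}. Unreachable: {p1,p4,p5} — drop them.
Start with accepting vs non-accepting: {p2,p3,p6,p7,p11,p12,p14} | {p8,p9,p10,p13}.
Split {p2,p3,p6,p7,p11,p12,p14} by δ(·,0) → {p3,p6,p7,p11,p14} and {p2,p12}.
On input 0, block {p3,p6,p7,p11,p14} splits into {p3,p6,p14} and {p7,p11}.
Refine {p8,p9,p10,p13} on symbol 0: members go to different blocks, giving {p8,p9,p13} and {p10}.
Refine {p7,p11} on symbol 0: members go to different blocks, giving {p7} and {p11}.
No further refinement is possible. Final partition (6 blocks): {p3,p6,p14} | {p8,p9,p13} | {p2,p12} | {p7} | {p10} | {p11}.

6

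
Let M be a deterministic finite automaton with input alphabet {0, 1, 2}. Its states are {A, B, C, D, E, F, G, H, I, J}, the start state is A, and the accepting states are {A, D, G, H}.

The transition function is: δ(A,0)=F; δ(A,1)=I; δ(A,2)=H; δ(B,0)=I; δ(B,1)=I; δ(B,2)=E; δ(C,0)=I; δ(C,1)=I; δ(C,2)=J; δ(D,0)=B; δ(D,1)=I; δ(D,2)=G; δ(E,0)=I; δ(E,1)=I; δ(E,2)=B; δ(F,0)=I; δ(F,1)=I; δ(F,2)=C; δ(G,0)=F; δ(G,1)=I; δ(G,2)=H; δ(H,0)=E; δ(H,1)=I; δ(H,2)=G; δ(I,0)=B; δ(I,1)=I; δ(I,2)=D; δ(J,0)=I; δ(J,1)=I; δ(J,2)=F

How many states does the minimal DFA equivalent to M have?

Every state is reachable, so we keep all 10.
P0 = {A,D,G,H} | {B,C,E,F,I,J}.
On input 2, block {B,C,E,F,I,J} splits into {B,C,E,F,J} and {I}.
No further refinement is possible. Final partition (3 blocks): {A,D,G,H} | {B,C,E,F,J} | {I}.

3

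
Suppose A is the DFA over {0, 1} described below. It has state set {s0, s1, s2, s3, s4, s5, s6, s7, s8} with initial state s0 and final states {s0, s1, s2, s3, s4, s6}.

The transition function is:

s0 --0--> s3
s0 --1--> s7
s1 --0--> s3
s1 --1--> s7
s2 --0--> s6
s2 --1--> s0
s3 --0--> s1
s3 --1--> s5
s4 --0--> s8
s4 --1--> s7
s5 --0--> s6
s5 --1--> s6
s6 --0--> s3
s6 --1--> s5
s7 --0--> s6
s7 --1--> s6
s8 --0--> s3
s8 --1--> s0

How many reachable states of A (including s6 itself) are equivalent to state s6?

States {s2,s4,s8} cannot be reached from the start state, so discard them.
Start with accepting vs non-accepting: {s0,s1,s3,s6} | {s5,s7}.
Stable partition: {s0,s1,s3,s6} | {s5,s7} — 2 equivalence classes.
State s6 belongs to the block {s0,s1,s3,s6}, which has 4 states.

4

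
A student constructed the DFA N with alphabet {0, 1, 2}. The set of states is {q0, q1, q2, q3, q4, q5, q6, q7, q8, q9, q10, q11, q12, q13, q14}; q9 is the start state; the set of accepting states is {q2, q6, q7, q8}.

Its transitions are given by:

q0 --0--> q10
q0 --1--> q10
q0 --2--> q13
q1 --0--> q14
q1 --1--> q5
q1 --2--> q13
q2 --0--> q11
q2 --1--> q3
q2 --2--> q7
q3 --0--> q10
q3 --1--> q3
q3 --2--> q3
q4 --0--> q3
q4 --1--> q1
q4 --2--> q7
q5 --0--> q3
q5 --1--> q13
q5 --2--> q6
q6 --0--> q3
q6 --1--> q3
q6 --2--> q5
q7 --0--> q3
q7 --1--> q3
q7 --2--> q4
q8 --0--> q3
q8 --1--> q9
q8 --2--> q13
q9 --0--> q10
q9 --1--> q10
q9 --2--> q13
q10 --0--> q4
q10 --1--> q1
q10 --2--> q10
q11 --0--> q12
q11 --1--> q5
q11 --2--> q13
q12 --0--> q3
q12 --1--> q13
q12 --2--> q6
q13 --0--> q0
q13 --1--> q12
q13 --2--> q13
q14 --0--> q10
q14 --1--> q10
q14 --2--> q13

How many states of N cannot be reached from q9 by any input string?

3

Starting at q9 and following transitions, the reachable set is {q0, q1, q3, q4, q5, q6, q7, q9, q10, q12, q13, q14}. That leaves q2, q8, q11 unreachable — 3 in total.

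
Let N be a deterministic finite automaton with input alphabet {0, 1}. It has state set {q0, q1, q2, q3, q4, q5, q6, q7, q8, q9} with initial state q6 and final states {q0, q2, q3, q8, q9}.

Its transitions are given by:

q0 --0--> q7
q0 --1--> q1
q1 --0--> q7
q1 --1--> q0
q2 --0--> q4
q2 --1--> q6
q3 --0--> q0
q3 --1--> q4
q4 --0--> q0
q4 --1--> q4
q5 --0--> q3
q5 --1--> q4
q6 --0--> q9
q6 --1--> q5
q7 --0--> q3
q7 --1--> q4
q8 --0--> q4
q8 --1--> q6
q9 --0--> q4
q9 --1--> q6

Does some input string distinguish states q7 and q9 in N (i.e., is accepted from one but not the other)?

Yes

States {q2,q8} cannot be reached from the start state, so discard them.
Start with accepting vs non-accepting: {q0,q3,q9} | {q1,q4,q5,q6,q7}.
On input 0, block {q0,q3,q9} splits into {q0,q9} and {q3}.
Split {q1,q4,q5,q6,q7} by δ(·,0) → {q4,q6} and {q5,q7} and {q1}.
Split {q0,q9} by δ(·,0) → {q0} and {q9}.
Split {q4,q6} by δ(·,0) → {q4} and {q6}.
Stable partition: {q0} | {q4} | {q3} | {q5,q7} | {q1} | {q9} | {q6} — 7 equivalence classes.
q7 and q9 end up in different blocks, so they are distinguishable. For instance, the string 'ε' is accepted from only q9.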